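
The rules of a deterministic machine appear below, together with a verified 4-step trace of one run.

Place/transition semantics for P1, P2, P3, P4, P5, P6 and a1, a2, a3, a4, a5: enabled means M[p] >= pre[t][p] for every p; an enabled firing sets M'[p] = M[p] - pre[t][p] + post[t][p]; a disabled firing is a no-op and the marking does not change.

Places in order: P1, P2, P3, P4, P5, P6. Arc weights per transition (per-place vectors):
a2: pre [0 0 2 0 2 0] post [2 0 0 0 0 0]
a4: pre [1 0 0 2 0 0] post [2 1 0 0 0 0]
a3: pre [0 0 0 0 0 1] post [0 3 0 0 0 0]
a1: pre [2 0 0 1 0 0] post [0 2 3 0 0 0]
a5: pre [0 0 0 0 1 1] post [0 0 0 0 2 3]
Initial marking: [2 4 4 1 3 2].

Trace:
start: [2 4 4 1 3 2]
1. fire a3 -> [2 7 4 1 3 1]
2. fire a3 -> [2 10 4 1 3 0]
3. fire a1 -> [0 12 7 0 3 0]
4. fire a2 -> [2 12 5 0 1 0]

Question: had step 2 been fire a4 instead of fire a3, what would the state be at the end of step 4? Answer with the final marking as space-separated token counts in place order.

2 9 5 0 1 1

(re-executing from step 2 with the substitution; state before step 2: [2 7 4 1 3 1])
2. fire a4 -> [2 7 4 1 3 1]
3. fire a1 -> [0 9 7 0 3 1]
4. fire a2 -> [2 9 5 0 1 1]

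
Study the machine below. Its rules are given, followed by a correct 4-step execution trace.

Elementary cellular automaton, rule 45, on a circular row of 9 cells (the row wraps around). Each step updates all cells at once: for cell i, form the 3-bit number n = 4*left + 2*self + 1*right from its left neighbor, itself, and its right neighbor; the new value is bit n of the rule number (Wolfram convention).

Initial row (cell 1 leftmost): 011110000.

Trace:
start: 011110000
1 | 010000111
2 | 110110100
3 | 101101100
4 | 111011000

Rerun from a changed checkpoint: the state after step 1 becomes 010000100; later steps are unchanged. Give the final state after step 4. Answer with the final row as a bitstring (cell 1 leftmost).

000011000

state after step 1 := 010000100
2 | 010110101
3 | 111101111
4 | 000011000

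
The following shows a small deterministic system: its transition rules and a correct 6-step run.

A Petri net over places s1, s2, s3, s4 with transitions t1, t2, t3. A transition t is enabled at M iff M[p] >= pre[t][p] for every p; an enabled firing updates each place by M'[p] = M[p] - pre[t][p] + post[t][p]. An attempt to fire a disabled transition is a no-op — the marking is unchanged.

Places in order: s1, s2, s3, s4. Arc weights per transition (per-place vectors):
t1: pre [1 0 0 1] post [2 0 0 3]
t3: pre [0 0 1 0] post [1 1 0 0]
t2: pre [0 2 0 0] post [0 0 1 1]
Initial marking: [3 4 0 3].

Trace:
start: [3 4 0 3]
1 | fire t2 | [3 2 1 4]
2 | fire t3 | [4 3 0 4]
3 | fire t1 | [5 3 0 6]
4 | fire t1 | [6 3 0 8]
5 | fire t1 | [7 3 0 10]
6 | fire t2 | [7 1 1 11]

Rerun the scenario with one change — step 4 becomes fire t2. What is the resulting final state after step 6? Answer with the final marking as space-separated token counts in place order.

6 1 1 9

(re-executing from step 4 with the substitution; state before step 4: [5 3 0 6])
4 | fire t2 | [5 1 1 7]
5 | fire t1 | [6 1 1 9]
6 | fire t2 | [6 1 1 9]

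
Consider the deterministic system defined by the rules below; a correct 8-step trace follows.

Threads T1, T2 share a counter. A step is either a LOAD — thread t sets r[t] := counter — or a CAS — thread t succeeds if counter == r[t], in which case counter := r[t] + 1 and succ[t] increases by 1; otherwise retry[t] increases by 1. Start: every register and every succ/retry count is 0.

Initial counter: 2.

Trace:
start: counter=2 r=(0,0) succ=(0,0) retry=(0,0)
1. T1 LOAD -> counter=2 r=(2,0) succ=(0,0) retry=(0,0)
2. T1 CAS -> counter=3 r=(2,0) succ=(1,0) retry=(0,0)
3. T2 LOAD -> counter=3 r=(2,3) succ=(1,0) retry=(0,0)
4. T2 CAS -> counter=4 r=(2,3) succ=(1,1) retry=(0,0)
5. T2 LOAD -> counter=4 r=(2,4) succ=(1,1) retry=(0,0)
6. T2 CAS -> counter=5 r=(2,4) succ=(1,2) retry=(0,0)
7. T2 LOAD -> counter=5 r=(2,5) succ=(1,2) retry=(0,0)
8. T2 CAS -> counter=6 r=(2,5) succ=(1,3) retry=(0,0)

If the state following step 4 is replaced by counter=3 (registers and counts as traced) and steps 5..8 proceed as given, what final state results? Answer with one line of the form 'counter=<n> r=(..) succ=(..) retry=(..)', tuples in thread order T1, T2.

state after step 4 := counter=3 r=(2,3) succ=(1,1) retry=(0,0)
5. T2 LOAD -> counter=3 r=(2,3) succ=(1,1) retry=(0,0)
6. T2 CAS -> counter=4 r=(2,3) succ=(1,2) retry=(0,0)
7. T2 LOAD -> counter=4 r=(2,4) succ=(1,2) retry=(0,0)
8. T2 CAS -> counter=5 r=(2,4) succ=(1,3) retry=(0,0)

counter=5 r=(2,4) succ=(1,3) retry=(0,0)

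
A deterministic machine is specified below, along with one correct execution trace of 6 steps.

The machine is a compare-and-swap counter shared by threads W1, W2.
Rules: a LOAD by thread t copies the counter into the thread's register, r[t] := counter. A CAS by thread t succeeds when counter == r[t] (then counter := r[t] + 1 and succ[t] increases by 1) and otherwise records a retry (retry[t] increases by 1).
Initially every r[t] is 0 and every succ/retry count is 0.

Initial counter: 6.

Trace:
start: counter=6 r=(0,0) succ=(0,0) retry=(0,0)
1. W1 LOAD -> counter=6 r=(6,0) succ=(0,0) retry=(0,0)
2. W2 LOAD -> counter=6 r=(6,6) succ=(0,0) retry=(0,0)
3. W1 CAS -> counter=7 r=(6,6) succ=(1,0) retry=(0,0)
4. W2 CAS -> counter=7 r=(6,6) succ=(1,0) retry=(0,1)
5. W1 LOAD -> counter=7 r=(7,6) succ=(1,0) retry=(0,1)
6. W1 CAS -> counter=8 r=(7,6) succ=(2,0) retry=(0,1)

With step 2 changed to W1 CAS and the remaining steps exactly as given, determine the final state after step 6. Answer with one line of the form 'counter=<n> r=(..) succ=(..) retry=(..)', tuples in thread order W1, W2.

counter=8 r=(7,0) succ=(2,0) retry=(1,1)

(re-executing from step 2 with the substitution; state before step 2: counter=6 r=(6,0) succ=(0,0) retry=(0,0))
2. W1 CAS -> counter=7 r=(6,0) succ=(1,0) retry=(0,0)
3. W1 CAS -> counter=7 r=(6,0) succ=(1,0) retry=(1,0)
4. W2 CAS -> counter=7 r=(6,0) succ=(1,0) retry=(1,1)
5. W1 LOAD -> counter=7 r=(7,0) succ=(1,0) retry=(1,1)
6. W1 CAS -> counter=8 r=(7,0) succ=(2,0) retry=(1,1)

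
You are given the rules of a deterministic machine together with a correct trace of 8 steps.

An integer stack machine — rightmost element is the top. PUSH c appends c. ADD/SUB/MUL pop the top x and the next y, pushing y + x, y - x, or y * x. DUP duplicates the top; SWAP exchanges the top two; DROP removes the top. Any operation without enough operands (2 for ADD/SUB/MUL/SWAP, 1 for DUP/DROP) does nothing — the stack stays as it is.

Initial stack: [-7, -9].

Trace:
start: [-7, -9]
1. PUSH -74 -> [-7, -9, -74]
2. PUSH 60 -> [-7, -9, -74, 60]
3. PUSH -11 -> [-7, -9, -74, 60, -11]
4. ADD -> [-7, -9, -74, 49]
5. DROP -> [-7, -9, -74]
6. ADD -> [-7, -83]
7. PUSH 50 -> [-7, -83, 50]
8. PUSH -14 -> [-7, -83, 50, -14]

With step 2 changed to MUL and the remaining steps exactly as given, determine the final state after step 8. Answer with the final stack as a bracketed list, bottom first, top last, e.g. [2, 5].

[-7, 50, -14]

(re-executing from step 2 with the substitution; state before step 2: [-7, -9, -74])
2. MUL -> [-7, 666]
3. PUSH -11 -> [-7, 666, -11]
4. ADD -> [-7, 655]
5. DROP -> [-7]
6. ADD -> [-7]
7. PUSH 50 -> [-7, 50]
8. PUSH -14 -> [-7, 50, -14]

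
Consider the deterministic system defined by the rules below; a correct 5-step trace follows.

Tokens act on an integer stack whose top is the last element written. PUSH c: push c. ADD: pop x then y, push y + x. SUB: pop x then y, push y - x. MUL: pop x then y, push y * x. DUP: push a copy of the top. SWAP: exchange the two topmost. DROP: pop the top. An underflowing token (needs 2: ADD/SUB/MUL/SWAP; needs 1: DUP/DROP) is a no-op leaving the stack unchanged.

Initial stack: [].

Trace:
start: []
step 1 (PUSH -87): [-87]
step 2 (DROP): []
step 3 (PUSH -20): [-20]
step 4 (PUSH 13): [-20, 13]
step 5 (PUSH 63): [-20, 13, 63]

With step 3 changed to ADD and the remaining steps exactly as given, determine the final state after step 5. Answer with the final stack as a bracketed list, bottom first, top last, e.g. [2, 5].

(re-executing from step 3 with the substitution; state before step 3: [])
step 3 (ADD): []
step 4 (PUSH 13): [13]
step 5 (PUSH 63): [13, 63]

[13, 63]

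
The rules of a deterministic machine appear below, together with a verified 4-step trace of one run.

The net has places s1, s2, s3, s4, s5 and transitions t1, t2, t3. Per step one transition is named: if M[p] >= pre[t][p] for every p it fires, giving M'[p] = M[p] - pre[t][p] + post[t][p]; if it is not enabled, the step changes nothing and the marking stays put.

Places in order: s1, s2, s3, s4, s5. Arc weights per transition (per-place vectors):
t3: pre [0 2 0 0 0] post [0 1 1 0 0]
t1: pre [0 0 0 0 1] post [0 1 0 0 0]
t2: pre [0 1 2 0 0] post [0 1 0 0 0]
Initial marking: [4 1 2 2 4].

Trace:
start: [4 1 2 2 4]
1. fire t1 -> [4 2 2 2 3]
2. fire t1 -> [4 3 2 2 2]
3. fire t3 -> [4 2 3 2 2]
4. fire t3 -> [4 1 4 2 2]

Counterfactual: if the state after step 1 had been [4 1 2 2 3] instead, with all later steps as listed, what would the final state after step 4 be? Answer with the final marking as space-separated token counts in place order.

state after step 1 := [4 1 2 2 3]
2. fire t1 -> [4 2 2 2 2]
3. fire t3 -> [4 1 3 2 2]
4. fire t3 -> [4 1 3 2 2]

4 1 3 2 2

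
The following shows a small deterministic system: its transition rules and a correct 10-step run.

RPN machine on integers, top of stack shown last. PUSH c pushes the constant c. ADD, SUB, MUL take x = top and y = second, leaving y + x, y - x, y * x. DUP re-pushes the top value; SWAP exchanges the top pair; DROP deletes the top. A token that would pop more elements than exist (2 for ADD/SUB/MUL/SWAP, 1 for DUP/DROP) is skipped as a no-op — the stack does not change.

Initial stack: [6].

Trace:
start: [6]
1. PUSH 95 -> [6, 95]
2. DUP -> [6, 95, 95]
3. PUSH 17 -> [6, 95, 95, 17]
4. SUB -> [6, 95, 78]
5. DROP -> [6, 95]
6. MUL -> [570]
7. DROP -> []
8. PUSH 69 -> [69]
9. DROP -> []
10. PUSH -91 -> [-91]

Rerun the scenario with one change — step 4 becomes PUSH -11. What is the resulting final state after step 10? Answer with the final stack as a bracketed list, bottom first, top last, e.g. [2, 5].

(re-executing from step 4 with the substitution; state before step 4: [6, 95, 95, 17])
4. PUSH -11 -> [6, 95, 95, 17, -11]
5. DROP -> [6, 95, 95, 17]
6. MUL -> [6, 95, 1615]
7. DROP -> [6, 95]
8. PUSH 69 -> [6, 95, 69]
9. DROP -> [6, 95]
10. PUSH -91 -> [6, 95, -91]

[6, 95, -91]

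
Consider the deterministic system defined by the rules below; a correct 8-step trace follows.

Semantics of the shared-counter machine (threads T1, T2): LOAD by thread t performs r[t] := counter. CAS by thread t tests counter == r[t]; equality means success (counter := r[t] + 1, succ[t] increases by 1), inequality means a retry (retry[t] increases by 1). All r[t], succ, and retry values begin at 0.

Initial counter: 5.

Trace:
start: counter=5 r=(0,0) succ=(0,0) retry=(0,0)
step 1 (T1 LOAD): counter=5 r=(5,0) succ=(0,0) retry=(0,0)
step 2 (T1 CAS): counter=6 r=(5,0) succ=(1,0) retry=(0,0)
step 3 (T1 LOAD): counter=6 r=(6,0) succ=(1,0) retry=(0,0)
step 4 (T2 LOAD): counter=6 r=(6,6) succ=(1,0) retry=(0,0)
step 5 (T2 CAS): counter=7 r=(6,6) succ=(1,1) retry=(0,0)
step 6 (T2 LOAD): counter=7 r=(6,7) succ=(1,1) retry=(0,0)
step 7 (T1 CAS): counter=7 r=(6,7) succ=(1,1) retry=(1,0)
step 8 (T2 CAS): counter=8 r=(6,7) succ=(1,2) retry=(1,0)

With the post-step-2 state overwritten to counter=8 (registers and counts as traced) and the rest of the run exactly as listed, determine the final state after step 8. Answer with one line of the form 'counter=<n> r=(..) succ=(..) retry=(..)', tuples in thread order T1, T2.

counter=10 r=(8,9) succ=(1,2) retry=(1,0)

state after step 2 := counter=8 r=(5,0) succ=(1,0) retry=(0,0)
step 3 (T1 LOAD): counter=8 r=(8,0) succ=(1,0) retry=(0,0)
step 4 (T2 LOAD): counter=8 r=(8,8) succ=(1,0) retry=(0,0)
step 5 (T2 CAS): counter=9 r=(8,8) succ=(1,1) retry=(0,0)
step 6 (T2 LOAD): counter=9 r=(8,9) succ=(1,1) retry=(0,0)
step 7 (T1 CAS): counter=9 r=(8,9) succ=(1,1) retry=(1,0)
step 8 (T2 CAS): counter=10 r=(8,9) succ=(1,2) retry=(1,0)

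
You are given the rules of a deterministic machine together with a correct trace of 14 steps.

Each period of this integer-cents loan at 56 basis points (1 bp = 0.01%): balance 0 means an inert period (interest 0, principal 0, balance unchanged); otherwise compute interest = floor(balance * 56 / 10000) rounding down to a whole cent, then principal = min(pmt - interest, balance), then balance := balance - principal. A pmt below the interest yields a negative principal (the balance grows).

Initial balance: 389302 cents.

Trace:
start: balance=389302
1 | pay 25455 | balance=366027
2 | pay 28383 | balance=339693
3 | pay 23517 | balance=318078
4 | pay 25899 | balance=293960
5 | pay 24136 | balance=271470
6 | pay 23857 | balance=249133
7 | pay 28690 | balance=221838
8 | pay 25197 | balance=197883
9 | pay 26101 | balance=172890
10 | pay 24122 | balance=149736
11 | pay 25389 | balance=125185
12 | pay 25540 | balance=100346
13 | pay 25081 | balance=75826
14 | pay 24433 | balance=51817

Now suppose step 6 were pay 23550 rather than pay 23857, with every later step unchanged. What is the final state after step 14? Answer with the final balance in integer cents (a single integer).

52136

(re-executing from step 6 with the substitution; state before step 6: balance=271470)
6 | pay 23550 | balance=249440
7 | pay 28690 | balance=222146
8 | pay 25197 | balance=198193
9 | pay 26101 | balance=173201
10 | pay 24122 | balance=150048
11 | pay 25389 | balance=125499
12 | pay 25540 | balance=100661
13 | pay 25081 | balance=76143
14 | pay 24433 | balance=52136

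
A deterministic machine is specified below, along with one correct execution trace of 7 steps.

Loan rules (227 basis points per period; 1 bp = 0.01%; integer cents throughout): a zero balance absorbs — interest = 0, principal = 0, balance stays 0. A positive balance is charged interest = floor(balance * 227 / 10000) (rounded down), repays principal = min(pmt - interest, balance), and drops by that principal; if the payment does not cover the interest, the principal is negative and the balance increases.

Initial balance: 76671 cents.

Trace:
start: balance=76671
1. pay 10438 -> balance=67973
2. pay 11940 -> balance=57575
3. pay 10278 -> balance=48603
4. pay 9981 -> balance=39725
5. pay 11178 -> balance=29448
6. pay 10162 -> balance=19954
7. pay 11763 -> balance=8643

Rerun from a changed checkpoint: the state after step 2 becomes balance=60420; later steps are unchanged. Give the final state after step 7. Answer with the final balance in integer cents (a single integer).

11827

state after step 2 := balance=60420
3. pay 10278 -> balance=51513
4. pay 9981 -> balance=42701
5. pay 11178 -> balance=32492
6. pay 10162 -> balance=23067
7. pay 11763 -> balance=11827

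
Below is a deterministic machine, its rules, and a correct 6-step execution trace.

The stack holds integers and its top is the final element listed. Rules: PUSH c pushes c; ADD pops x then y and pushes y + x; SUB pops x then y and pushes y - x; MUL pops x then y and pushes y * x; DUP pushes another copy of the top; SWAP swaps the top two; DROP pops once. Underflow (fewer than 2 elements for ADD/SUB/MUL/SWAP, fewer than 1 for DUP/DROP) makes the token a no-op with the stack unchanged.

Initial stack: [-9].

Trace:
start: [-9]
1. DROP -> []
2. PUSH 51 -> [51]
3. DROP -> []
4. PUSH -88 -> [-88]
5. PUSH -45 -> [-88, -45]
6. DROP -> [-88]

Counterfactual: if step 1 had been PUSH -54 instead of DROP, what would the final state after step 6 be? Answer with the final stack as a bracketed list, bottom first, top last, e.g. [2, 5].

(re-executing from step 1 with the substitution; state before step 1: [-9])
1. PUSH -54 -> [-9, -54]
2. PUSH 51 -> [-9, -54, 51]
3. DROP -> [-9, -54]
4. PUSH -88 -> [-9, -54, -88]
5. PUSH -45 -> [-9, -54, -88, -45]
6. DROP -> [-9, -54, -88]

[-9, -54, -88]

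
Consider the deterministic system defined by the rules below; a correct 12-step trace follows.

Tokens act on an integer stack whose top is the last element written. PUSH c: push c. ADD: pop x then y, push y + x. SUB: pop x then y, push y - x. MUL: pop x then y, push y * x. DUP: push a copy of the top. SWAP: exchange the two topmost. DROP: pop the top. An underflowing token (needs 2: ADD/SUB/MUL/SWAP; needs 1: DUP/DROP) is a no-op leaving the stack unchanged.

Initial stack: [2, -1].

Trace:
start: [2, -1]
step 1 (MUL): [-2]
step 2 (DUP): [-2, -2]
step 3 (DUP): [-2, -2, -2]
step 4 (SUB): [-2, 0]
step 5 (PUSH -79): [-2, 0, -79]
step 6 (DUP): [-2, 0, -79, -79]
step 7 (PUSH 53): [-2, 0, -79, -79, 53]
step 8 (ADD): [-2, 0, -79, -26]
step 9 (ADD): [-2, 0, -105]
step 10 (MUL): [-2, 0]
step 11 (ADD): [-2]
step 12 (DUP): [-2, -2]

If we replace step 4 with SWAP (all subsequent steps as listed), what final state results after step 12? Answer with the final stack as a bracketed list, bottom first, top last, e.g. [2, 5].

[-2, 208, 208]

(re-executing from step 4 with the substitution; state before step 4: [-2, -2, -2])
step 4 (SWAP): [-2, -2, -2]
step 5 (PUSH -79): [-2, -2, -2, -79]
step 6 (DUP): [-2, -2, -2, -79, -79]
step 7 (PUSH 53): [-2, -2, -2, -79, -79, 53]
step 8 (ADD): [-2, -2, -2, -79, -26]
step 9 (ADD): [-2, -2, -2, -105]
step 10 (MUL): [-2, -2, 210]
step 11 (ADD): [-2, 208]
step 12 (DUP): [-2, 208, 208]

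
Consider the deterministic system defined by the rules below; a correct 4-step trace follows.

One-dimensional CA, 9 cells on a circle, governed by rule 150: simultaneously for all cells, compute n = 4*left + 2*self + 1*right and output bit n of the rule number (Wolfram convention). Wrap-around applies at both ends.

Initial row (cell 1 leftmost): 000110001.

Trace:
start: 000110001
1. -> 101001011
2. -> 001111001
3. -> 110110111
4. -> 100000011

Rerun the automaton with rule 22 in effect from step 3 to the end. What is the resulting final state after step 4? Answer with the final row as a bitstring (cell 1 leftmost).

001001000

(re-executing steps 3..4 under rule 22; state before step 3: 001111001)
3. -> 110000111
4. -> 001001000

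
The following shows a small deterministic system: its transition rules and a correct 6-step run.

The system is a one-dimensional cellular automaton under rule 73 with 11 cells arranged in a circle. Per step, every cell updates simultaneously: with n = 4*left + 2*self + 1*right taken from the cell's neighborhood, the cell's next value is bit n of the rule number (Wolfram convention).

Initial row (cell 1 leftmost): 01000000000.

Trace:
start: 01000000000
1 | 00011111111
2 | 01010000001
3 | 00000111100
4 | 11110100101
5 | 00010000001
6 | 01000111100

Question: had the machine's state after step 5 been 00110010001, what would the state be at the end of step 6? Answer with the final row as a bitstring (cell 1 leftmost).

state after step 5 := 00110010001
6 | 00110000100

00110000100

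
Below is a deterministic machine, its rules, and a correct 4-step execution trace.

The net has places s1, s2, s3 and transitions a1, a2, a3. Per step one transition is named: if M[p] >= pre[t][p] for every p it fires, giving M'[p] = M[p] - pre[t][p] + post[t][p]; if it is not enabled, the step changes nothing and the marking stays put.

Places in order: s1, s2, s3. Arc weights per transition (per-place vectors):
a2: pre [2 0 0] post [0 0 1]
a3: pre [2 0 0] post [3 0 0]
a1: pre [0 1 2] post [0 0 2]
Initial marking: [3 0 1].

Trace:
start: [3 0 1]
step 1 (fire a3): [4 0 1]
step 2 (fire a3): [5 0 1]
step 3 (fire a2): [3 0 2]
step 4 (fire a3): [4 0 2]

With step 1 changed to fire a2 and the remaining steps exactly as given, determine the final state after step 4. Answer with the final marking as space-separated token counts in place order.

1 0 2

(re-executing from step 1 with the substitution; state before step 1: [3 0 1])
step 1 (fire a2): [1 0 2]
step 2 (fire a3): [1 0 2]
step 3 (fire a2): [1 0 2]
step 4 (fire a3): [1 0 2]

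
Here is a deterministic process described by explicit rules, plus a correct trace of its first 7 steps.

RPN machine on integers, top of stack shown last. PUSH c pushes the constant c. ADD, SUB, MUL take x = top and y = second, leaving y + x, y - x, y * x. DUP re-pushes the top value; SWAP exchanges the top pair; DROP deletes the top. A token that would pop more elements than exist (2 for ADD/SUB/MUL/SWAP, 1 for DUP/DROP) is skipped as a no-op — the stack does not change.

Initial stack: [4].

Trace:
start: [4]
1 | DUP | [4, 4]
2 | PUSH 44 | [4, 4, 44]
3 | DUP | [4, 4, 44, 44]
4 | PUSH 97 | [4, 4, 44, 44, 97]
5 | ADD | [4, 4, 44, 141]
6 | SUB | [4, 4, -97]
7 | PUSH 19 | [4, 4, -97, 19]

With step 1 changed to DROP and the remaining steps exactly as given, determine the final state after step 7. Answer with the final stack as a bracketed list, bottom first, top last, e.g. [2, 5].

(re-executing from step 1 with the substitution; state before step 1: [4])
1 | DROP | []
2 | PUSH 44 | [44]
3 | DUP | [44, 44]
4 | PUSH 97 | [44, 44, 97]
5 | ADD | [44, 141]
6 | SUB | [-97]
7 | PUSH 19 | [-97, 19]

[-97, 19]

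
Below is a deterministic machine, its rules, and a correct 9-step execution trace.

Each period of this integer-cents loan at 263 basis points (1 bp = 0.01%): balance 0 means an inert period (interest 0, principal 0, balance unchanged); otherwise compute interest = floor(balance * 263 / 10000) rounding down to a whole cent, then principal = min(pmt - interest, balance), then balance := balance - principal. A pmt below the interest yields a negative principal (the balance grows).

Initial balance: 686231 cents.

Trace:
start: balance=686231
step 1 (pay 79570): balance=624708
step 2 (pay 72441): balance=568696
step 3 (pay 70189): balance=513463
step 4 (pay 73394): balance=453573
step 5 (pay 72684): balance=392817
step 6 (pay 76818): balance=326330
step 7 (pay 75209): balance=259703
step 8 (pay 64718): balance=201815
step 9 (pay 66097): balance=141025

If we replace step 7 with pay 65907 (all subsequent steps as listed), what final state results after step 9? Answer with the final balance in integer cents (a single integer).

150822

(re-executing from step 7 with the substitution; state before step 7: balance=326330)
step 7 (pay 65907): balance=269005
step 8 (pay 64718): balance=211361
step 9 (pay 66097): balance=150822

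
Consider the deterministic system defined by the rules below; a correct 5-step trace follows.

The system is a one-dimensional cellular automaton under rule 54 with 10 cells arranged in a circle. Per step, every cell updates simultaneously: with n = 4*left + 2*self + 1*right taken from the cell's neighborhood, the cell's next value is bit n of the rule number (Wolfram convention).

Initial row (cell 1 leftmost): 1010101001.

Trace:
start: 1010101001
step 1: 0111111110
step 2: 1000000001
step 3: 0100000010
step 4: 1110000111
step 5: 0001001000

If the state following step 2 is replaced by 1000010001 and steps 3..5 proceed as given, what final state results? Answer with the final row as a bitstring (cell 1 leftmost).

0000101000

state after step 2 := 1000010001
step 3: 0100111010
step 4: 1111000111
step 5: 0000101000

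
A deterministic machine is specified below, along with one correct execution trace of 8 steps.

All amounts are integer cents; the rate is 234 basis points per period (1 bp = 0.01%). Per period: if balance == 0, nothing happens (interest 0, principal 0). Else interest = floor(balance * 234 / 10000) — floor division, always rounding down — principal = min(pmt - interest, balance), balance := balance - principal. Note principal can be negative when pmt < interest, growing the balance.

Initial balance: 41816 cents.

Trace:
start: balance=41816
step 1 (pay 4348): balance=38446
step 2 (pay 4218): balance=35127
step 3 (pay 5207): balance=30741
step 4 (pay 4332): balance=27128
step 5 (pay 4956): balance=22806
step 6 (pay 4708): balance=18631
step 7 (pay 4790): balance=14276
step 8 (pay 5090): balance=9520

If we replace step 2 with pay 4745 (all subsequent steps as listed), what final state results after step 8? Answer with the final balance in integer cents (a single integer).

8915

(re-executing from step 2 with the substitution; state before step 2: balance=38446)
step 2 (pay 4745): balance=34600
step 3 (pay 5207): balance=30202
step 4 (pay 4332): balance=26576
step 5 (pay 4956): balance=22241
step 6 (pay 4708): balance=18053
step 7 (pay 4790): balance=13685
step 8 (pay 5090): balance=8915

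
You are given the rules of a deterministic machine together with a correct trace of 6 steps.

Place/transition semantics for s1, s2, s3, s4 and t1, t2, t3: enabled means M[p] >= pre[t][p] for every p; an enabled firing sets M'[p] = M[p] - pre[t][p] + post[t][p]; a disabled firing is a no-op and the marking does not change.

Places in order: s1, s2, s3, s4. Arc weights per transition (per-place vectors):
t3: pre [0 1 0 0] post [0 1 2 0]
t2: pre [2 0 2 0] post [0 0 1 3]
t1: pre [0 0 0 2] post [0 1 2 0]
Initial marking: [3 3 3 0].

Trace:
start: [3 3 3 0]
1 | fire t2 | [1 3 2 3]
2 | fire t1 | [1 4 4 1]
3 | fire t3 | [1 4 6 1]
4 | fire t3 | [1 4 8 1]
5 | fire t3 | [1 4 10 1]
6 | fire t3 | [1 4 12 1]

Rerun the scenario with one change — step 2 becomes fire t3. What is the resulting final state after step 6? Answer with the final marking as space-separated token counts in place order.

(re-executing from step 2 with the substitution; state before step 2: [1 3 2 3])
2 | fire t3 | [1 3 4 3]
3 | fire t3 | [1 3 6 3]
4 | fire t3 | [1 3 8 3]
5 | fire t3 | [1 3 10 3]
6 | fire t3 | [1 3 12 3]

1 3 12 3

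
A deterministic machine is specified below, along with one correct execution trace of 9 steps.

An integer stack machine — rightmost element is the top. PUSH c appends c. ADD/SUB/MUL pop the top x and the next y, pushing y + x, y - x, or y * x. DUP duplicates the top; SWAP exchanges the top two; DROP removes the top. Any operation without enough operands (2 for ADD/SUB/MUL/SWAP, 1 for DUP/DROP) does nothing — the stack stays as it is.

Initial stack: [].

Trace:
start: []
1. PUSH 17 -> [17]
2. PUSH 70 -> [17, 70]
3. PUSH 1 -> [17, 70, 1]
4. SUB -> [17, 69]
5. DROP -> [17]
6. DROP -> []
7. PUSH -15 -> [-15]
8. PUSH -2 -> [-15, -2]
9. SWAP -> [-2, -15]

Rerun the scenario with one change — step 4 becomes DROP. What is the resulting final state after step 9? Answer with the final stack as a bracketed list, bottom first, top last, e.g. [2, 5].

(re-executing from step 4 with the substitution; state before step 4: [17, 70, 1])
4. DROP -> [17, 70]
5. DROP -> [17]
6. DROP -> []
7. PUSH -15 -> [-15]
8. PUSH -2 -> [-15, -2]
9. SWAP -> [-2, -15]

[-2, -15]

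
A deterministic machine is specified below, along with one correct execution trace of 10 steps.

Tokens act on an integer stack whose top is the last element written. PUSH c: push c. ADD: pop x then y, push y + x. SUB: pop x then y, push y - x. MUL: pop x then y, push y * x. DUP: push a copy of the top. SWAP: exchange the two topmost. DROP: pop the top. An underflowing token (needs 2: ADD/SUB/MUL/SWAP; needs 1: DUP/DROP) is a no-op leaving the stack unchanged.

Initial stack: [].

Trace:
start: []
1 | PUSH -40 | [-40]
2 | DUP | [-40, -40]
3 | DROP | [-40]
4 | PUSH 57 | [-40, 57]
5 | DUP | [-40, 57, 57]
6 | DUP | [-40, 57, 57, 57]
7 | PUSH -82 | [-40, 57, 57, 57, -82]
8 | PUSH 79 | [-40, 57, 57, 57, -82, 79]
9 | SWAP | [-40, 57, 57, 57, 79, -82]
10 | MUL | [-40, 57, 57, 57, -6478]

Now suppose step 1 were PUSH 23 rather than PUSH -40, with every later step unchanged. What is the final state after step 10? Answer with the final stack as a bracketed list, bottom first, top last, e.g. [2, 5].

(re-executing from step 1 with the substitution; state before step 1: [])
1 | PUSH 23 | [23]
2 | DUP | [23, 23]
3 | DROP | [23]
4 | PUSH 57 | [23, 57]
5 | DUP | [23, 57, 57]
6 | DUP | [23, 57, 57, 57]
7 | PUSH -82 | [23, 57, 57, 57, -82]
8 | PUSH 79 | [23, 57, 57, 57, -82, 79]
9 | SWAP | [23, 57, 57, 57, 79, -82]
10 | MUL | [23, 57, 57, 57, -6478]

[23, 57, 57, 57, -6478]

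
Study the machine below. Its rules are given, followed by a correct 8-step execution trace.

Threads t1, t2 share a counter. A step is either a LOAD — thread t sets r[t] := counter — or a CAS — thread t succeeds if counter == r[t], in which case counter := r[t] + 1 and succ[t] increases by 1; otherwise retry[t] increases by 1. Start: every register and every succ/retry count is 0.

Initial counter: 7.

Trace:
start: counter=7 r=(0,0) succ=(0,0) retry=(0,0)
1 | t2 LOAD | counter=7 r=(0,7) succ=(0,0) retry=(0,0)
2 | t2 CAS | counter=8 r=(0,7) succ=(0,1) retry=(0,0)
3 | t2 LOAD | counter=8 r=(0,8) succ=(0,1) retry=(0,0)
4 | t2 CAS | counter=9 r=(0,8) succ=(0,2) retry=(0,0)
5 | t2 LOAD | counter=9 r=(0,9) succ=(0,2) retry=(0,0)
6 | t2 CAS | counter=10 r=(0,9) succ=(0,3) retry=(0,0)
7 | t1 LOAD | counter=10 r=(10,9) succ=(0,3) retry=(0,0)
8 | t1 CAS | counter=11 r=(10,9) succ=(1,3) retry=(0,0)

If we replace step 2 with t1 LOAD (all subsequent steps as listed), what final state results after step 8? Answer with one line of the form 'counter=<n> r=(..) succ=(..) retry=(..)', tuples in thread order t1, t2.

counter=10 r=(9,8) succ=(1,2) retry=(0,0)

(re-executing from step 2 with the substitution; state before step 2: counter=7 r=(0,7) succ=(0,0) retry=(0,0))
2 | t1 LOAD | counter=7 r=(7,7) succ=(0,0) retry=(0,0)
3 | t2 LOAD | counter=7 r=(7,7) succ=(0,0) retry=(0,0)
4 | t2 CAS | counter=8 r=(7,7) succ=(0,1) retry=(0,0)
5 | t2 LOAD | counter=8 r=(7,8) succ=(0,1) retry=(0,0)
6 | t2 CAS | counter=9 r=(7,8) succ=(0,2) retry=(0,0)
7 | t1 LOAD | counter=9 r=(9,8) succ=(0,2) retry=(0,0)
8 | t1 CAS | counter=10 r=(9,8) succ=(1,2) retry=(0,0)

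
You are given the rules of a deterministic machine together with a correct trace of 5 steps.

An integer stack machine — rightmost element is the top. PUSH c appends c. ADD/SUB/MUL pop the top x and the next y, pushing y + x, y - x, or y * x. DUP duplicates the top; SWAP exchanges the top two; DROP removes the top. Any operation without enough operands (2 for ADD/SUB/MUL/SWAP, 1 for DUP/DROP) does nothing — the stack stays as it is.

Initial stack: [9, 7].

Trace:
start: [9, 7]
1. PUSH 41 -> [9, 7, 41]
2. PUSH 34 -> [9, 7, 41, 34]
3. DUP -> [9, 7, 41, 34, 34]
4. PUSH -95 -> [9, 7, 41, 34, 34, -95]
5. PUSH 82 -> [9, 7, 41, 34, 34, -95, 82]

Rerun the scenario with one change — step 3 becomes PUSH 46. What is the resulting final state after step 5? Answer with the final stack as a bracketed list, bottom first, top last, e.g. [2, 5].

[9, 7, 41, 34, 46, -95, 82]

(re-executing from step 3 with the substitution; state before step 3: [9, 7, 41, 34])
3. PUSH 46 -> [9, 7, 41, 34, 46]
4. PUSH -95 -> [9, 7, 41, 34, 46, -95]
5. PUSH 82 -> [9, 7, 41, 34, 46, -95, 82]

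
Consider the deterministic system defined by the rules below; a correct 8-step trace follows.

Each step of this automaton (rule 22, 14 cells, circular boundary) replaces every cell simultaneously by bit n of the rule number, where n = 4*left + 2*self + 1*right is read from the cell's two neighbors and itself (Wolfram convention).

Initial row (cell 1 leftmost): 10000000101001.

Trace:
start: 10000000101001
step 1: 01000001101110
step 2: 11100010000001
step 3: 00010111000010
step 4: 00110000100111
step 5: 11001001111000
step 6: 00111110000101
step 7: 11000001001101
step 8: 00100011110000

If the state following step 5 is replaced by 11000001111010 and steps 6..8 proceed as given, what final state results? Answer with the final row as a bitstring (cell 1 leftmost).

state after step 5 := 11000001111010
step 6: 00100010000010
step 7: 01110111000111
step 8: 00000000101000

00000000101000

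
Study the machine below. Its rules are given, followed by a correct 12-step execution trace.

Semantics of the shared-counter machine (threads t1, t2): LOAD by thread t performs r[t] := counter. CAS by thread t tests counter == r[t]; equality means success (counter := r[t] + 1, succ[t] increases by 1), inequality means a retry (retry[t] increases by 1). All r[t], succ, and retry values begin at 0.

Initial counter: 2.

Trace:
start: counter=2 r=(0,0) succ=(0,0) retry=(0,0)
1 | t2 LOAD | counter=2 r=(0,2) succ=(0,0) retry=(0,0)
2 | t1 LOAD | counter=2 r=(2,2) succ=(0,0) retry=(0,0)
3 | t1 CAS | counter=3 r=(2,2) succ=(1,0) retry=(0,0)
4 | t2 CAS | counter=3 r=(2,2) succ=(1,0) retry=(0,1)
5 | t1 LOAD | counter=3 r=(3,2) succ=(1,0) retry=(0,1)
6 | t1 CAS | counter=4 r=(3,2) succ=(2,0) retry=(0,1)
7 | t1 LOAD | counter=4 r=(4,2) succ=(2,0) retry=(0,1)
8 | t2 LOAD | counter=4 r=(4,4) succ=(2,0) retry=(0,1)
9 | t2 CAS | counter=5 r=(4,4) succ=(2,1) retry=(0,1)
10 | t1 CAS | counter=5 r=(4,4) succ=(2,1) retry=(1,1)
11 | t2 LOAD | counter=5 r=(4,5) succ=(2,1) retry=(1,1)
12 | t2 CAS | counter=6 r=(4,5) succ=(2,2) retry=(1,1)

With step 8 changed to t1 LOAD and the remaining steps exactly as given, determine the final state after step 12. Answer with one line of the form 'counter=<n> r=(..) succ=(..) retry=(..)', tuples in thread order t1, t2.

counter=6 r=(4,5) succ=(3,1) retry=(0,2)

(re-executing from step 8 with the substitution; state before step 8: counter=4 r=(4,2) succ=(2,0) retry=(0,1))
8 | t1 LOAD | counter=4 r=(4,2) succ=(2,0) retry=(0,1)
9 | t2 CAS | counter=4 r=(4,2) succ=(2,0) retry=(0,2)
10 | t1 CAS | counter=5 r=(4,2) succ=(3,0) retry=(0,2)
11 | t2 LOAD | counter=5 r=(4,5) succ=(3,0) retry=(0,2)
12 | t2 CAS | counter=6 r=(4,5) succ=(3,1) retry=(0,2)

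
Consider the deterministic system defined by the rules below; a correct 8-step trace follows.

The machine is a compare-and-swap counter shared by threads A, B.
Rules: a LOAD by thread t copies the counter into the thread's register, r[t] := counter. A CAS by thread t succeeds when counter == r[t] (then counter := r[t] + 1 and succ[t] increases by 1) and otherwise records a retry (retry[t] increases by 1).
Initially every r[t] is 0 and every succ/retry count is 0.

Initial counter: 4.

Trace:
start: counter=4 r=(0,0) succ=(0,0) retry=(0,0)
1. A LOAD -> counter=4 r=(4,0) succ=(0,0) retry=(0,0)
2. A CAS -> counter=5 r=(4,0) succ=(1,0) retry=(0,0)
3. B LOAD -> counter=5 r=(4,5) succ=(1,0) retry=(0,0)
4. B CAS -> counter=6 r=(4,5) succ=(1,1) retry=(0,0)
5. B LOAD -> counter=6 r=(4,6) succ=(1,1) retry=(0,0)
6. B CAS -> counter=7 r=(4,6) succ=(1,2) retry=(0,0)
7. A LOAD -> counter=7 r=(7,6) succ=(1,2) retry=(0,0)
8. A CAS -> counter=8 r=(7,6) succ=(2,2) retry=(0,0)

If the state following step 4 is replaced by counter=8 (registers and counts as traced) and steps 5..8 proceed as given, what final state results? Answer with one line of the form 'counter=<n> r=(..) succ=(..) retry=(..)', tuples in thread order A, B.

counter=10 r=(9,8) succ=(2,2) retry=(0,0)

state after step 4 := counter=8 r=(4,5) succ=(1,1) retry=(0,0)
5. B LOAD -> counter=8 r=(4,8) succ=(1,1) retry=(0,0)
6. B CAS -> counter=9 r=(4,8) succ=(1,2) retry=(0,0)
7. A LOAD -> counter=9 r=(9,8) succ=(1,2) retry=(0,0)
8. A CAS -> counter=10 r=(9,8) succ=(2,2) retry=(0,0)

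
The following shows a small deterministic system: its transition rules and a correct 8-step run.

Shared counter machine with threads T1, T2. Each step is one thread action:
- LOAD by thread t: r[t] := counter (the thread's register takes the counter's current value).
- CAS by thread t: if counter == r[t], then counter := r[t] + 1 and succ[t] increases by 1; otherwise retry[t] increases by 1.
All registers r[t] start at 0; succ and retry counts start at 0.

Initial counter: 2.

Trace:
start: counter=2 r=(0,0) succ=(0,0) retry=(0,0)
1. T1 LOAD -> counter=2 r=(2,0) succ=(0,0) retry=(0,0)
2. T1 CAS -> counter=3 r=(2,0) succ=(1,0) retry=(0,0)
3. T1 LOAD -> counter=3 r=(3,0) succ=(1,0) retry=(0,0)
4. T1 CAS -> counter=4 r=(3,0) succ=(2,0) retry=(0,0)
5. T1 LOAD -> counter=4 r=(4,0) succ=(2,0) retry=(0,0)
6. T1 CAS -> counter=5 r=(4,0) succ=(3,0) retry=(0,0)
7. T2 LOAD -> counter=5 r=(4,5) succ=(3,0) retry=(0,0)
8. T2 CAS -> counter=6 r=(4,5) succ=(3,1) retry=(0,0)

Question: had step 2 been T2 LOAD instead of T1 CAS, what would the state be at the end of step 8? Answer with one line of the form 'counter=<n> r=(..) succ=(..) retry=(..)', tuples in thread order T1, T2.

(re-executing from step 2 with the substitution; state before step 2: counter=2 r=(2,0) succ=(0,0) retry=(0,0))
2. T2 LOAD -> counter=2 r=(2,2) succ=(0,0) retry=(0,0)
3. T1 LOAD -> counter=2 r=(2,2) succ=(0,0) retry=(0,0)
4. T1 CAS -> counter=3 r=(2,2) succ=(1,0) retry=(0,0)
5. T1 LOAD -> counter=3 r=(3,2) succ=(1,0) retry=(0,0)
6. T1 CAS -> counter=4 r=(3,2) succ=(2,0) retry=(0,0)
7. T2 LOAD -> counter=4 r=(3,4) succ=(2,0) retry=(0,0)
8. T2 CAS -> counter=5 r=(3,4) succ=(2,1) retry=(0,0)

counter=5 r=(3,4) succ=(2,1) retry=(0,0)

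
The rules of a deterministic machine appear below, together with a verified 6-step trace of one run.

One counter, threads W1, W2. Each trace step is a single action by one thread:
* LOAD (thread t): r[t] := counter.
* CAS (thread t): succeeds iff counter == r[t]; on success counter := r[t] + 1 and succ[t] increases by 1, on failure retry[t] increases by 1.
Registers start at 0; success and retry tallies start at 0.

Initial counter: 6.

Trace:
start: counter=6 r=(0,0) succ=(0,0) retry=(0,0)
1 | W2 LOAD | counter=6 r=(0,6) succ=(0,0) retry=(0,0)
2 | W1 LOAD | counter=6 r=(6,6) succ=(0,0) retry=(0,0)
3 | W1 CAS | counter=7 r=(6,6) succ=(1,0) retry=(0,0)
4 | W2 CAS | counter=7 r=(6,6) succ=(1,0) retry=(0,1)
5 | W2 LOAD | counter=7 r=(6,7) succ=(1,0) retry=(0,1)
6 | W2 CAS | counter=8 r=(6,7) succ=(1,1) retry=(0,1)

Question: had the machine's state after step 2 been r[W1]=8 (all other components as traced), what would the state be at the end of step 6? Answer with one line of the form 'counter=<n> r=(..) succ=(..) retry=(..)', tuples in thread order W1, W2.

counter=8 r=(8,7) succ=(0,2) retry=(1,0)

state after step 2 := counter=6 r=(8,6) succ=(0,0) retry=(0,0)
3 | W1 CAS | counter=6 r=(8,6) succ=(0,0) retry=(1,0)
4 | W2 CAS | counter=7 r=(8,6) succ=(0,1) retry=(1,0)
5 | W2 LOAD | counter=7 r=(8,7) succ=(0,1) retry=(1,0)
6 | W2 CAS | counter=8 r=(8,7) succ=(0,2) retry=(1,0)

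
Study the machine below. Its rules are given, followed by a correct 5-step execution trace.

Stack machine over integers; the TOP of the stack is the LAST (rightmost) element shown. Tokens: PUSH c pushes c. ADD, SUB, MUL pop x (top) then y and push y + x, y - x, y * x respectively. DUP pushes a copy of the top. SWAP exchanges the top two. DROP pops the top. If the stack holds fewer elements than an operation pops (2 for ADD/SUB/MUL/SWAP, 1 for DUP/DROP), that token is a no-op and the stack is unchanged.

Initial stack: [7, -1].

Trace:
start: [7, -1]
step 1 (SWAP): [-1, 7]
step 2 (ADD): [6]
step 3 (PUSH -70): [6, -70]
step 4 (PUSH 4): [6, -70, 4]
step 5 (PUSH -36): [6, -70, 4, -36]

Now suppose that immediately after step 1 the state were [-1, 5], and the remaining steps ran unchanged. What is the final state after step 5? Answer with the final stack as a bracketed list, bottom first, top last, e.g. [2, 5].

state after step 1 := [-1, 5]
step 2 (ADD): [4]
step 3 (PUSH -70): [4, -70]
step 4 (PUSH 4): [4, -70, 4]
step 5 (PUSH -36): [4, -70, 4, -36]

[4, -70, 4, -36]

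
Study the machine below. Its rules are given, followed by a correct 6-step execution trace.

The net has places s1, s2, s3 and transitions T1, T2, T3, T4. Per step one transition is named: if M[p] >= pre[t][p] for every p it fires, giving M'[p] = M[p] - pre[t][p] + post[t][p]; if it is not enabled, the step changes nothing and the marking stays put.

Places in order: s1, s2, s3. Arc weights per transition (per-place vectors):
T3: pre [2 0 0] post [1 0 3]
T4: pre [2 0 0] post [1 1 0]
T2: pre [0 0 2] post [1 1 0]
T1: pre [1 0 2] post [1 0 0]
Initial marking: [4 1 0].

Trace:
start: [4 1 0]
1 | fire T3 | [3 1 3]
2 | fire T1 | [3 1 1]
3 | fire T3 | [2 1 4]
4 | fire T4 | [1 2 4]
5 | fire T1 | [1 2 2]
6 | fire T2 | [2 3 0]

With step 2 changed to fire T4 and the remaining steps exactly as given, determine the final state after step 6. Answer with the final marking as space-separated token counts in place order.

2 3 2

(re-executing from step 2 with the substitution; state before step 2: [3 1 3])
2 | fire T4 | [2 2 3]
3 | fire T3 | [1 2 6]
4 | fire T4 | [1 2 6]
5 | fire T1 | [1 2 4]
6 | fire T2 | [2 3 2]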